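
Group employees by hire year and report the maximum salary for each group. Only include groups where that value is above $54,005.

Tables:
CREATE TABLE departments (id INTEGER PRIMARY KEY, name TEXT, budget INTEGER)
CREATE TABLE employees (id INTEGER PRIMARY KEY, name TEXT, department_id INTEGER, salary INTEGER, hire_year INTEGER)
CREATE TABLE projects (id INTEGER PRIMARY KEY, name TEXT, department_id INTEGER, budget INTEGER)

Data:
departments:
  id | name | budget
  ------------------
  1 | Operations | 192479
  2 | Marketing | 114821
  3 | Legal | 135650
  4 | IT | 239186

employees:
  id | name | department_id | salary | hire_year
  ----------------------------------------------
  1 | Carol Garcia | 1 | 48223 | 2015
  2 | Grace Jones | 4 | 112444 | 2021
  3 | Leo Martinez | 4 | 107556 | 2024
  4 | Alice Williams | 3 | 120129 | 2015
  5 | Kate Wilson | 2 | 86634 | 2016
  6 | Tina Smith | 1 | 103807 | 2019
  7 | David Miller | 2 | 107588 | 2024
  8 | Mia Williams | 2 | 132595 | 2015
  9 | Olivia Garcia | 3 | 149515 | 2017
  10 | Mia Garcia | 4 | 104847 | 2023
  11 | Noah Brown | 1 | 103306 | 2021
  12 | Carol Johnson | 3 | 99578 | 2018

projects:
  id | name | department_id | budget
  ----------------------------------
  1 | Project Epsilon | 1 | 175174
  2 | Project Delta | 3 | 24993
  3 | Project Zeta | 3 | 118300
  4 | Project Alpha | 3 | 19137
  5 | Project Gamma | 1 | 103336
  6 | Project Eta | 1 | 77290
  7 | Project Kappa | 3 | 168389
SELECT hire_year, MAX(salary) AS max_salary FROM employees GROUP BY hire_year HAVING MAX(salary) > 54005

Execution result:
hire_year | max_salary
2015 | 132595
2016 | 86634
2017 | 149515
2018 | 99578
2019 | 103807
2021 | 112444
2023 | 104847
2024 | 107588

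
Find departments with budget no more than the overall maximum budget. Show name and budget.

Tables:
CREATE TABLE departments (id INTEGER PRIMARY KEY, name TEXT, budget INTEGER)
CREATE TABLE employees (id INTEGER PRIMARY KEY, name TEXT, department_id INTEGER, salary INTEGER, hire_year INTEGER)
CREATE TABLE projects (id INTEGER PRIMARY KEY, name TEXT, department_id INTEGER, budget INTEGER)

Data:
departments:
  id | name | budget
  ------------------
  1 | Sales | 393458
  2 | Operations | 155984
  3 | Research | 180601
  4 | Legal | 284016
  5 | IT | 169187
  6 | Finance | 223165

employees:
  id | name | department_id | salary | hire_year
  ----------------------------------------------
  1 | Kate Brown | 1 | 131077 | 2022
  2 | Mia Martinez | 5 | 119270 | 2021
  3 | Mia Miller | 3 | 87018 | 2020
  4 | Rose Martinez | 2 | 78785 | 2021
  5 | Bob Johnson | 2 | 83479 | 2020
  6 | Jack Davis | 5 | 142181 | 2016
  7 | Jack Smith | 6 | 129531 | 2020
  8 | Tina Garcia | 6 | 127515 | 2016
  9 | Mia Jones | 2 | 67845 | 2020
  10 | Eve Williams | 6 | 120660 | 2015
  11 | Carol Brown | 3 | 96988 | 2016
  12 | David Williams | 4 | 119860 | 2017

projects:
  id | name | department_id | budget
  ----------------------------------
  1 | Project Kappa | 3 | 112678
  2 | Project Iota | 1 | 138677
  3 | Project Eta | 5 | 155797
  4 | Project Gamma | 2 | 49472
SELECT name, budget FROM departments WHERE budget <= (SELECT MAX(budget) FROM departments)

Execution result:
name | budget
Sales | 393458
Operations | 155984
Research | 180601
Legal | 284016
IT | 169187
Finance | 223165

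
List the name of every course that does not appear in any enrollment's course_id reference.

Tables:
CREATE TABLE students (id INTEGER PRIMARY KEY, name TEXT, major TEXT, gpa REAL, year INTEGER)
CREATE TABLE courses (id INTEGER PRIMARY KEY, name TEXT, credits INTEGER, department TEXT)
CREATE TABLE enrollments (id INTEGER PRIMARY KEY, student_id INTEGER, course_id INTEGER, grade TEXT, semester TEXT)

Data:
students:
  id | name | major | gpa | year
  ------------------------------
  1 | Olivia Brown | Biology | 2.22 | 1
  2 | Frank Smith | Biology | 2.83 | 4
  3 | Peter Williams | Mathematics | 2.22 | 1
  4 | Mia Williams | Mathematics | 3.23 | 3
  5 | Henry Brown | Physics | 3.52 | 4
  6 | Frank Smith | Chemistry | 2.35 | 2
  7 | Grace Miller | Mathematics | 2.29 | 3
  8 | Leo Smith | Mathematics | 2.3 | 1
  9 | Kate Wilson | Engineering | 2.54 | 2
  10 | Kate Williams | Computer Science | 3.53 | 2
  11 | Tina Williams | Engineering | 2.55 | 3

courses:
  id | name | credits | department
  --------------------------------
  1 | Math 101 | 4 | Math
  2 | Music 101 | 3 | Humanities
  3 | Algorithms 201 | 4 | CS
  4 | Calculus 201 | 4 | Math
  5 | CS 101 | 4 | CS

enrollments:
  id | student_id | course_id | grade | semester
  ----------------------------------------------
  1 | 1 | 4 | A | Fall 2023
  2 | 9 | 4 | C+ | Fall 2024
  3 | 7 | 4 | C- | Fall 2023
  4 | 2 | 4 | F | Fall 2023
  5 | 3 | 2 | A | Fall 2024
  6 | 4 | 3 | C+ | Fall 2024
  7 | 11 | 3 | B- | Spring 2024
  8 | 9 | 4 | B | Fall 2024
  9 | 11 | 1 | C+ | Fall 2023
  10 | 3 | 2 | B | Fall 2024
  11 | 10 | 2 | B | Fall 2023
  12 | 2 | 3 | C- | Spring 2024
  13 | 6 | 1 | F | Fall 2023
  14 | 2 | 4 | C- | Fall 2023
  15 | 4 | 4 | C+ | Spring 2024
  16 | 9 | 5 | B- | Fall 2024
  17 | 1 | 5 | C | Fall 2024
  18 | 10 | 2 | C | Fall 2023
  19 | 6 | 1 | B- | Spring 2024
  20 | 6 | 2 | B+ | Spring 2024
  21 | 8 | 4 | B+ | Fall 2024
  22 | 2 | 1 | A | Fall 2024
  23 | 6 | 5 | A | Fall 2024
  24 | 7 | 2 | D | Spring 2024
SELECT p.name FROM courses p LEFT JOIN enrollments c ON c.course_id = p.id WHERE c.id IS NULL

Execution result:
(no rows)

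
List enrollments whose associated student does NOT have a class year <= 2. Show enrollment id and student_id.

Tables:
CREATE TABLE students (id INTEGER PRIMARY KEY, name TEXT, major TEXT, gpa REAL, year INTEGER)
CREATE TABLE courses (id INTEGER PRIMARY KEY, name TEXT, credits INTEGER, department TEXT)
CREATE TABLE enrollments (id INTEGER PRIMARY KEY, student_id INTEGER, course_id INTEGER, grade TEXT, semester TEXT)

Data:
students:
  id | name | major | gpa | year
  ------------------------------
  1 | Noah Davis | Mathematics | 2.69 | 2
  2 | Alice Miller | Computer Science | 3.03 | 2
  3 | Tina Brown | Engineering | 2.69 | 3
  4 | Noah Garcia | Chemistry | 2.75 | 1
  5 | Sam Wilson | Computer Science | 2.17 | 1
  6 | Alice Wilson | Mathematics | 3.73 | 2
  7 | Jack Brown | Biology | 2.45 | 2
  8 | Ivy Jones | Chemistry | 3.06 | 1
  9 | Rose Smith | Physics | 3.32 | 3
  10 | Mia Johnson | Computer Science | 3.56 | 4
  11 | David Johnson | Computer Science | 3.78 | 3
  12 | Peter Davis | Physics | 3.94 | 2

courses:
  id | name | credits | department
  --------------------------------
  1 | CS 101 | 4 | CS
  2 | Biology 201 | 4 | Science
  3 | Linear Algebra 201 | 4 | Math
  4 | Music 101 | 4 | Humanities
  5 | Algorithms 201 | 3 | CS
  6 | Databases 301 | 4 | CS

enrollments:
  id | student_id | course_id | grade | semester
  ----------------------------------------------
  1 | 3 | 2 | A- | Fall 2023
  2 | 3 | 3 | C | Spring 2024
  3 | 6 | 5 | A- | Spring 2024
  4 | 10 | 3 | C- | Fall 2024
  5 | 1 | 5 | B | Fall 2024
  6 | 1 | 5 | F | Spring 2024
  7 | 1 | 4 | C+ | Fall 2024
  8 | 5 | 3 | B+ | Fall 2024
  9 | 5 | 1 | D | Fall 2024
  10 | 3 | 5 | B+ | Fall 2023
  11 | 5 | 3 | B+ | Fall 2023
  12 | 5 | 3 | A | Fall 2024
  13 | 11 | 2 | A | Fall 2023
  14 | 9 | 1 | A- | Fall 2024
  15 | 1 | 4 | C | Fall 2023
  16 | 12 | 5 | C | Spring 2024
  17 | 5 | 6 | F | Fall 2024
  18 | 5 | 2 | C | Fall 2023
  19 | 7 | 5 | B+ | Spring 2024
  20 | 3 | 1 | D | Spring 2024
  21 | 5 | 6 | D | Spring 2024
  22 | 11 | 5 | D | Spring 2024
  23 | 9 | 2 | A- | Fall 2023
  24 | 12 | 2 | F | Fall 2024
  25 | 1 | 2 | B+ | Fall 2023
SELECT id, student_id FROM enrollments WHERE student_id NOT IN (SELECT id FROM students WHERE year <= 2)

Execution result:
id | student_id
1 | 3
2 | 3
4 | 10
10 | 3
13 | 11
14 | 9
20 | 3
22 | 11
23 | 9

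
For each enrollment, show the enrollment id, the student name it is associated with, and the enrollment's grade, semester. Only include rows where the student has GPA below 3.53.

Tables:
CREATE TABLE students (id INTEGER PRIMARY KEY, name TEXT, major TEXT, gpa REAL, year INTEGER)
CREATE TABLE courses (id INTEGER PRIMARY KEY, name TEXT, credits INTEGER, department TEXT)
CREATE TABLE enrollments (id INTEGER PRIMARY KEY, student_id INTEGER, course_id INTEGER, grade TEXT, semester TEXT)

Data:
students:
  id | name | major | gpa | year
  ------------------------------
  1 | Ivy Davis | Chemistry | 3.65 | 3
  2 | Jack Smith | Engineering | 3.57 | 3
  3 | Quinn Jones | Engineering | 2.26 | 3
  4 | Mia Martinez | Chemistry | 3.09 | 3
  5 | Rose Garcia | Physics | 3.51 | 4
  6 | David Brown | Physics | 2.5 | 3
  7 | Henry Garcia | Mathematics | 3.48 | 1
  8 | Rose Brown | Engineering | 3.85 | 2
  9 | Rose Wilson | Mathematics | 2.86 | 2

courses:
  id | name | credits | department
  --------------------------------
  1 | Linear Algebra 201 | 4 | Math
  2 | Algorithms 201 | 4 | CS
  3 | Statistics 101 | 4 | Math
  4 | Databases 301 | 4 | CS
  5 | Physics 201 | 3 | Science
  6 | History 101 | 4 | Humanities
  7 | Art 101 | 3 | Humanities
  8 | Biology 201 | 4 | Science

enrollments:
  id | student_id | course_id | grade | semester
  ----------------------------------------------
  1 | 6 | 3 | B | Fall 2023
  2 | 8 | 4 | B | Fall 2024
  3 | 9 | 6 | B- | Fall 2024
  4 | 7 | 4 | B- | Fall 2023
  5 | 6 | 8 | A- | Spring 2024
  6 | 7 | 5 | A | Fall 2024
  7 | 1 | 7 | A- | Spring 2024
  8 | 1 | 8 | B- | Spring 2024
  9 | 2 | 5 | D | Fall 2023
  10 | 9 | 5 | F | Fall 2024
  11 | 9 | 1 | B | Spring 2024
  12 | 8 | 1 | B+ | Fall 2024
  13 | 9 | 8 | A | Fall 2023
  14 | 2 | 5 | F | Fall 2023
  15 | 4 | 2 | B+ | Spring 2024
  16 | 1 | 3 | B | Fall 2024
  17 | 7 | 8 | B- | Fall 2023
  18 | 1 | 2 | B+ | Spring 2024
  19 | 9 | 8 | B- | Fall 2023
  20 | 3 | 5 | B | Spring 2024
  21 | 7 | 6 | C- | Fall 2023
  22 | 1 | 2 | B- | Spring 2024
SELECT c.id, p.name AS student, c.grade, c.semester FROM enrollments c JOIN students p ON c.student_id = p.id WHERE p.gpa < 3.53

Execution result:
id | student | grade | semester
1 | David Brown | B | Fall 2023
3 | Rose Wilson | B- | Fall 2024
4 | Henry Garcia | B- | Fall 2023
5 | David Brown | A- | Spring 2024
6 | Henry Garcia | A | Fall 2024
10 | Rose Wilson | F | Fall 2024
11 | Rose Wilson | B | Spring 2024
13 | Rose Wilson | A | Fall 2023
15 | Mia Martinez | B+ | Spring 2024
17 | Henry Garcia | B- | Fall 2023
19 | Rose Wilson | B- | Fall 2023
20 | Quinn Jones | B | Spring 2024
21 | Henry Garcia | C- | Fall 2023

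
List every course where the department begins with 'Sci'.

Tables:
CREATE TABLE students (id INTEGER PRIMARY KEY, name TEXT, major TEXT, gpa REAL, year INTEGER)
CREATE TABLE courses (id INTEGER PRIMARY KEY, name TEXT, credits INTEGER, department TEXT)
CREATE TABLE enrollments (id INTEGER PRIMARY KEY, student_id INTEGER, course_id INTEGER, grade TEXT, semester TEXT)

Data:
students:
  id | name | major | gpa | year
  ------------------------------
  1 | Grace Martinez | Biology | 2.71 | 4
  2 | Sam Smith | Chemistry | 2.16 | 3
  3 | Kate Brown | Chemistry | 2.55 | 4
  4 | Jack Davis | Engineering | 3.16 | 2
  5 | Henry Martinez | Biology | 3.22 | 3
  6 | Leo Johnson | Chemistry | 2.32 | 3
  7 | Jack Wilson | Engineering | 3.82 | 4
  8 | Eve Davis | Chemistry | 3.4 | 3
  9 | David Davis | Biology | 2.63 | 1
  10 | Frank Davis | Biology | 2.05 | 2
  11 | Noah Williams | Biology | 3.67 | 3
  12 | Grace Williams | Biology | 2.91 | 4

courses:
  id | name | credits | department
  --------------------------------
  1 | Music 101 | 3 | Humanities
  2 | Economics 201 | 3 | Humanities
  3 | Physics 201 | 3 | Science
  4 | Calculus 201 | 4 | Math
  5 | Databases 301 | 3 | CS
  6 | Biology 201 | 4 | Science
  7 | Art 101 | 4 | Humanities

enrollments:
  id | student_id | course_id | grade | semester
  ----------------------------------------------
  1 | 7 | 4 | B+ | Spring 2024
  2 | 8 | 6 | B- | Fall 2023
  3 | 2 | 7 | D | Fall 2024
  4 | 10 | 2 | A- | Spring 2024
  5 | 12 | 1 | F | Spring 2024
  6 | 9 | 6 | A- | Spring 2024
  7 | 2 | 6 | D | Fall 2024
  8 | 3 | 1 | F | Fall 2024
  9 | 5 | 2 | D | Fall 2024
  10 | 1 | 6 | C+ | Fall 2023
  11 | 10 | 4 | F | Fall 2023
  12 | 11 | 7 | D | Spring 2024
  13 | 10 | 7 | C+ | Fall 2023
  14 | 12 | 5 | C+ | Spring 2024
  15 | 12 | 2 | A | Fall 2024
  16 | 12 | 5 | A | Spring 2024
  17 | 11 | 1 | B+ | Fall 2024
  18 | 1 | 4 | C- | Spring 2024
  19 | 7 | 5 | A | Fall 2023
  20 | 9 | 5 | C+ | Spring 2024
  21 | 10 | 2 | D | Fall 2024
SELECT name, department FROM courses WHERE department LIKE 'Sci%'

Execution result:
name | department
Physics 201 | Science
Biology 201 | Science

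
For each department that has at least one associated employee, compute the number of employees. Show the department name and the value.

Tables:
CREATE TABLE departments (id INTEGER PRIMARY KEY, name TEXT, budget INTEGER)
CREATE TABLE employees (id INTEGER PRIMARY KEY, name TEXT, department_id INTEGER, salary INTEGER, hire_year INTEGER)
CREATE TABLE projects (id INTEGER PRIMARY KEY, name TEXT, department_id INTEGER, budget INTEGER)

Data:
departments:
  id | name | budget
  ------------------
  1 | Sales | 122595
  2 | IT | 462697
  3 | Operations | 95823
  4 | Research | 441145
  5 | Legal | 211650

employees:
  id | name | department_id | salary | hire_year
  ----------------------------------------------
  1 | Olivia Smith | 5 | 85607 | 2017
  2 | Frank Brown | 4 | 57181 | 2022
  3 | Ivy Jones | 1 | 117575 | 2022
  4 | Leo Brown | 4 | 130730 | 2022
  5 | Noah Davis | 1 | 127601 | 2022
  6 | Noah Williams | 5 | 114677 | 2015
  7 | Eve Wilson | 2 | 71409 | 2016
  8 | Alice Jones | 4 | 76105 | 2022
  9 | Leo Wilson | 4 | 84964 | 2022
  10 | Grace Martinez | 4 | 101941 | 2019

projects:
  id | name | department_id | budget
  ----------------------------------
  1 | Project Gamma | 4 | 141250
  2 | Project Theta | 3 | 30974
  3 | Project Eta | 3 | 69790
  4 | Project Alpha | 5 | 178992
SELECT p.name, COUNT(*) AS n FROM employees c JOIN departments p ON c.department_id = p.id GROUP BY p.id, p.name

Execution result:
name | n
Sales | 2
IT | 1
Research | 5
Legal | 2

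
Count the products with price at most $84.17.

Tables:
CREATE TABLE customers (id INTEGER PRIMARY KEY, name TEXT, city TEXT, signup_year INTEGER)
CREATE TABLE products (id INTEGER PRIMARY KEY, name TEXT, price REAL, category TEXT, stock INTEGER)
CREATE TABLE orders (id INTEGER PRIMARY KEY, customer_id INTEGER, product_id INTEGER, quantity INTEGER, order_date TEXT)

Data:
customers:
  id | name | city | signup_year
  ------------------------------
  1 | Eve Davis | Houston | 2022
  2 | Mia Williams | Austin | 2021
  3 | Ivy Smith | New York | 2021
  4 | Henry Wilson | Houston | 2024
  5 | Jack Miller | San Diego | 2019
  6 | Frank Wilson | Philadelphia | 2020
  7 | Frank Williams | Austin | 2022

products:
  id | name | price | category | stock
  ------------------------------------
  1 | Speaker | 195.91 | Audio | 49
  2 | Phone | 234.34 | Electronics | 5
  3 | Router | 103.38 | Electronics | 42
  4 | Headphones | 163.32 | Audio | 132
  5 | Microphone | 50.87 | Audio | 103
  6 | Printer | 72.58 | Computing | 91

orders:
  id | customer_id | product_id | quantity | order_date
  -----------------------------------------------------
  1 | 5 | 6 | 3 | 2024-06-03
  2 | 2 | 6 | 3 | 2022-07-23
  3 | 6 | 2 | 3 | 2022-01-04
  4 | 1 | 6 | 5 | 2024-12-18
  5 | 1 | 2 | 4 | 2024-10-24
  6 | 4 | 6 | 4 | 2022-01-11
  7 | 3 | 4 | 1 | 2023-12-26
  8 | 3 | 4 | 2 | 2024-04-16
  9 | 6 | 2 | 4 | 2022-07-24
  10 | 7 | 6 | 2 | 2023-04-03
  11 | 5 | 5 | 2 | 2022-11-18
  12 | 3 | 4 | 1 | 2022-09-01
SELECT COUNT(*) FROM products WHERE price <= 84.17

Execution result:
2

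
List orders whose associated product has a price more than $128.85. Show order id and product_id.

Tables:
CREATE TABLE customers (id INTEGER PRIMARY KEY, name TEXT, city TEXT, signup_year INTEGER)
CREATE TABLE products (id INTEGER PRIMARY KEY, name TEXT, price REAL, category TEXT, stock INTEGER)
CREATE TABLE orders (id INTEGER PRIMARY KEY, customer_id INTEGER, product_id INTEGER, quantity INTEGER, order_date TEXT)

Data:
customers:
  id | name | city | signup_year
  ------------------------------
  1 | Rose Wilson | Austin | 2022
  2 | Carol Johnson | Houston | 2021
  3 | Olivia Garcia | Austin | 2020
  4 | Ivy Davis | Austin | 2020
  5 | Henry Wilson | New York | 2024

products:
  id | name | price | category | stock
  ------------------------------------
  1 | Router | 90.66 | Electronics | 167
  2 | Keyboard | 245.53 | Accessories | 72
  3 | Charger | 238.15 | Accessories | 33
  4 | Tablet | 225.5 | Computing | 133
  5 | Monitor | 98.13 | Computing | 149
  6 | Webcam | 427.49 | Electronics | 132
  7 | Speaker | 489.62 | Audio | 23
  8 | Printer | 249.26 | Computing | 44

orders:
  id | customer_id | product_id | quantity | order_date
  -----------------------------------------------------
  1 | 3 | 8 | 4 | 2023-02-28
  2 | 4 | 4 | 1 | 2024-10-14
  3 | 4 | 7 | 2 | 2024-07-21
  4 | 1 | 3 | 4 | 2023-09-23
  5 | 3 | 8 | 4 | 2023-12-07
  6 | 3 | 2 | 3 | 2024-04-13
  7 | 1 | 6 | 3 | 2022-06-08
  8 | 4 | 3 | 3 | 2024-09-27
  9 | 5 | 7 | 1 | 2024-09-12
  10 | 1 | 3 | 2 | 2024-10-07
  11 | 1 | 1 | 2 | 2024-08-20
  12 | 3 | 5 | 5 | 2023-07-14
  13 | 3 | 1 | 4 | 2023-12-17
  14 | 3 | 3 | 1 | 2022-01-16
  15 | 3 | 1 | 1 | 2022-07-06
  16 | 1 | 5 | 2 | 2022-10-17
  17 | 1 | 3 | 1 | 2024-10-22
SELECT id, product_id FROM orders WHERE product_id IN (SELECT id FROM products WHERE price > 128.85)

Execution result:
id | product_id
1 | 8
2 | 4
3 | 7
4 | 3
5 | 8
6 | 2
7 | 6
8 | 3
9 | 7
10 | 3
14 | 3
17 | 3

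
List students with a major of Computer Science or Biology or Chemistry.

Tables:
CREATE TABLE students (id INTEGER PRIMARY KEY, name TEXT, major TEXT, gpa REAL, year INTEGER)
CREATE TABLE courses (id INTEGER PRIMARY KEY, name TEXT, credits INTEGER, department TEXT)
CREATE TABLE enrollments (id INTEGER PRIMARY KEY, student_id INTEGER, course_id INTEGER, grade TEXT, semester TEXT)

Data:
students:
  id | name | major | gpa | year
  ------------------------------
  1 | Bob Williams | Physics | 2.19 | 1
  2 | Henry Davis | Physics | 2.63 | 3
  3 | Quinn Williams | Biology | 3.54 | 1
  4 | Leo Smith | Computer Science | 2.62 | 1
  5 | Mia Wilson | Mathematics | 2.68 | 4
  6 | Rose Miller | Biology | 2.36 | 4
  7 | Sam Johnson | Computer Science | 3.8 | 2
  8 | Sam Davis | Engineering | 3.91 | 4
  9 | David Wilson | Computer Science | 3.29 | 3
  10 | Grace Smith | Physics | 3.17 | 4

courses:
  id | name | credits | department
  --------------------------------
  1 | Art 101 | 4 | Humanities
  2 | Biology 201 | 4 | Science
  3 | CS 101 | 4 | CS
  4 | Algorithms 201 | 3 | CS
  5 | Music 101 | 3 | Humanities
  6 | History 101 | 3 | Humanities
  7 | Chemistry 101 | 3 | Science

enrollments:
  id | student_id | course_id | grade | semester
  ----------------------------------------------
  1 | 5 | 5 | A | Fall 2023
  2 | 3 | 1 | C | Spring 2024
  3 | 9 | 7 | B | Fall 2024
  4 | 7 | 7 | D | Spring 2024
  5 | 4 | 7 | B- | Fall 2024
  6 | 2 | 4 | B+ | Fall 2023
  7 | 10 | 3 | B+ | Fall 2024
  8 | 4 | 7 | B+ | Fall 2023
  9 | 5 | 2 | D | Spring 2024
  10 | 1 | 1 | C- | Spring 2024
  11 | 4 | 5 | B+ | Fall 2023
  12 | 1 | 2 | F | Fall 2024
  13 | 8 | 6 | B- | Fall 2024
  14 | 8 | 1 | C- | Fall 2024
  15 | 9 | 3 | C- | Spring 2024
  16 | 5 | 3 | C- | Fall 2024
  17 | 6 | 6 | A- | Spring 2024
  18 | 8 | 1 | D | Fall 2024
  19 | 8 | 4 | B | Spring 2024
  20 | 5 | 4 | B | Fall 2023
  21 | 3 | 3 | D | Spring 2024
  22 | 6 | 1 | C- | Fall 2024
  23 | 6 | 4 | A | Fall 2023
SELECT name, major FROM students WHERE major IN ('Computer Science', 'Biology', 'Chemistry')

Execution result:
name | major
Quinn Williams | Biology
Leo Smith | Computer Science
Rose Miller | Biology
Sam Johnson | Computer Science
David Wilson | Computer Science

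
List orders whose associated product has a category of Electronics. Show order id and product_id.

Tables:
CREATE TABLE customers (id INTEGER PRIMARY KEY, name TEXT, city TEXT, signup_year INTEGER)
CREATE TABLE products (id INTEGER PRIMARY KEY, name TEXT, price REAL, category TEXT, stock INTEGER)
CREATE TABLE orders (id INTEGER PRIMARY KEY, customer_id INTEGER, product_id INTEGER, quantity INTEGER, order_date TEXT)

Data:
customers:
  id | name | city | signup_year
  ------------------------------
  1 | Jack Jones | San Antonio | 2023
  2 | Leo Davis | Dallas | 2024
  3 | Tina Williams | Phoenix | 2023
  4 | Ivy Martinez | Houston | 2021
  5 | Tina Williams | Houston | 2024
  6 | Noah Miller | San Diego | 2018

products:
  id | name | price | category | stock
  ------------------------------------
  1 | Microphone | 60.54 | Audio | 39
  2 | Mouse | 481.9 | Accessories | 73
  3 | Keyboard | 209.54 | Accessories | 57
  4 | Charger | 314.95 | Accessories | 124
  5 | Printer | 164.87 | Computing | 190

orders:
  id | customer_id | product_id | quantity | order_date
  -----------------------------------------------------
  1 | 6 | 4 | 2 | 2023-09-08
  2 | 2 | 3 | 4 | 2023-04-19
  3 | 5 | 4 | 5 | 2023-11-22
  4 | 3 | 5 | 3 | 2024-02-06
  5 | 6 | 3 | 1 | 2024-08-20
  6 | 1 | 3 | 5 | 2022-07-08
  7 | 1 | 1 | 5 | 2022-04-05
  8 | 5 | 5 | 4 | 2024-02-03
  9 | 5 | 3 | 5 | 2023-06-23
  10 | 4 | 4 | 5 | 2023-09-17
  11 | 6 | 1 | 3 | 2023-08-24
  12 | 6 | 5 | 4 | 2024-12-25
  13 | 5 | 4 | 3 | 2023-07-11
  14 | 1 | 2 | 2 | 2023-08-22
SELECT id, product_id FROM orders WHERE product_id IN (SELECT id FROM products WHERE category = 'Electronics')

Execution result:
(no rows)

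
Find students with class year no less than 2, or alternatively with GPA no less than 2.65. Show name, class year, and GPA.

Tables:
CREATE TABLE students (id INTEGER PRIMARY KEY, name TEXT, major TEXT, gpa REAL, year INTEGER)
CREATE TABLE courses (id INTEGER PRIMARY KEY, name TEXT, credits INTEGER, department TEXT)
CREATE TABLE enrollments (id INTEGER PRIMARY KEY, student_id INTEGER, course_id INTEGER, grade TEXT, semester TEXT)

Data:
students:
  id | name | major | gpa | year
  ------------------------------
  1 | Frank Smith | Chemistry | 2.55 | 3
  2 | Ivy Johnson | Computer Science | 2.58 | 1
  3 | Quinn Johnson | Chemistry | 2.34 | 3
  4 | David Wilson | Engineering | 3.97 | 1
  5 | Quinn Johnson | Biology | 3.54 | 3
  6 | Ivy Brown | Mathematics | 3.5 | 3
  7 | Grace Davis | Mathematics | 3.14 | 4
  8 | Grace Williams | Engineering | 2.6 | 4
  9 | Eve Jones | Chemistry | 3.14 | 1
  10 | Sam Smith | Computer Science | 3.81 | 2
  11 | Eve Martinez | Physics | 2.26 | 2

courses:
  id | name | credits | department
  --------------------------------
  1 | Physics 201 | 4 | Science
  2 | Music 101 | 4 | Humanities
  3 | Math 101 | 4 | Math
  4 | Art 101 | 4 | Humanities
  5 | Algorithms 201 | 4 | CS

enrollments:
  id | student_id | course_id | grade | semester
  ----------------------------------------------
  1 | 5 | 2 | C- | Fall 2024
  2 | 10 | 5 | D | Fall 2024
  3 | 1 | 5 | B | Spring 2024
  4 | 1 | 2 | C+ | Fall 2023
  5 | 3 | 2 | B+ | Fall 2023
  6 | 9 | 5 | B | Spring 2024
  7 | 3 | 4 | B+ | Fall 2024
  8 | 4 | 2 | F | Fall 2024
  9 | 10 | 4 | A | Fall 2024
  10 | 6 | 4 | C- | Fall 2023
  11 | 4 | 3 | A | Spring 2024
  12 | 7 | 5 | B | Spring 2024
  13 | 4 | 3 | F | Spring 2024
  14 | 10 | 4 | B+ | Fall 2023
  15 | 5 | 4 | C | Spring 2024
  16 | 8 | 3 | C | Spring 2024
SELECT name, year, gpa FROM students WHERE year >= 2 OR gpa >= 2.65

Execution result:
name | year | gpa
Frank Smith | 3 | 2.55
Quinn Johnson | 3 | 2.34
David Wilson | 1 | 3.97
Quinn Johnson | 3 | 3.54
Ivy Brown | 3 | 3.50
Grace Davis | 4 | 3.14
Grace Williams | 4 | 2.60
Eve Jones | 1 | 3.14
Sam Smith | 2 | 3.81
Eve Martinez | 2 | 2.26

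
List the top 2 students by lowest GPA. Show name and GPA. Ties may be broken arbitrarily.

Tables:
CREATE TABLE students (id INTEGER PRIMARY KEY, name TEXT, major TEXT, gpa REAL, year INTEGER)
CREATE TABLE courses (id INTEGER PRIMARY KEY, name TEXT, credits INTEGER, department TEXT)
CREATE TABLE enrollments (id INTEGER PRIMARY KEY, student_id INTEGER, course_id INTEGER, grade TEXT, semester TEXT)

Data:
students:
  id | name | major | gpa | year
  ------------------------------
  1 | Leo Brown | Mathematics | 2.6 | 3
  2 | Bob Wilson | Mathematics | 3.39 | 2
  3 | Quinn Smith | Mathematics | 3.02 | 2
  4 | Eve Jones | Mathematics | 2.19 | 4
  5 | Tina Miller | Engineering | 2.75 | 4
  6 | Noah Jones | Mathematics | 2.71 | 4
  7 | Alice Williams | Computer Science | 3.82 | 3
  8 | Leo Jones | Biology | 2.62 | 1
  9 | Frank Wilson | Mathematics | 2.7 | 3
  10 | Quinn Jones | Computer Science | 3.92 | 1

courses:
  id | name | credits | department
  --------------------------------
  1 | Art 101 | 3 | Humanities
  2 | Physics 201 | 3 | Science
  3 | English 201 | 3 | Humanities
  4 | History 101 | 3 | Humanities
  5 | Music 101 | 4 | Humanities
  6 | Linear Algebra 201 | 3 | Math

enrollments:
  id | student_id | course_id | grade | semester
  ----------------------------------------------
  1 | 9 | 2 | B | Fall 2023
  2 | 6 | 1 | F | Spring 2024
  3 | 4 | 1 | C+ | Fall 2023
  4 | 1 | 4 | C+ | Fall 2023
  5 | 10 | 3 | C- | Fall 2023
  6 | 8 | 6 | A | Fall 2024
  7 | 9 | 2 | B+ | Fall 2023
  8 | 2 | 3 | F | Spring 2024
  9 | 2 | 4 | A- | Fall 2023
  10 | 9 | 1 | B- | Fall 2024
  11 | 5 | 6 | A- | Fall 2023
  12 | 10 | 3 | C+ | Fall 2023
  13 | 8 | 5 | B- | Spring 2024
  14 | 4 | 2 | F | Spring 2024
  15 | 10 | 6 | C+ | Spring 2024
SELECT name, gpa FROM students ORDER BY gpa ASC LIMIT 2

Execution result:
name | gpa
Eve Jones | 2.19
Leo Brown | 2.60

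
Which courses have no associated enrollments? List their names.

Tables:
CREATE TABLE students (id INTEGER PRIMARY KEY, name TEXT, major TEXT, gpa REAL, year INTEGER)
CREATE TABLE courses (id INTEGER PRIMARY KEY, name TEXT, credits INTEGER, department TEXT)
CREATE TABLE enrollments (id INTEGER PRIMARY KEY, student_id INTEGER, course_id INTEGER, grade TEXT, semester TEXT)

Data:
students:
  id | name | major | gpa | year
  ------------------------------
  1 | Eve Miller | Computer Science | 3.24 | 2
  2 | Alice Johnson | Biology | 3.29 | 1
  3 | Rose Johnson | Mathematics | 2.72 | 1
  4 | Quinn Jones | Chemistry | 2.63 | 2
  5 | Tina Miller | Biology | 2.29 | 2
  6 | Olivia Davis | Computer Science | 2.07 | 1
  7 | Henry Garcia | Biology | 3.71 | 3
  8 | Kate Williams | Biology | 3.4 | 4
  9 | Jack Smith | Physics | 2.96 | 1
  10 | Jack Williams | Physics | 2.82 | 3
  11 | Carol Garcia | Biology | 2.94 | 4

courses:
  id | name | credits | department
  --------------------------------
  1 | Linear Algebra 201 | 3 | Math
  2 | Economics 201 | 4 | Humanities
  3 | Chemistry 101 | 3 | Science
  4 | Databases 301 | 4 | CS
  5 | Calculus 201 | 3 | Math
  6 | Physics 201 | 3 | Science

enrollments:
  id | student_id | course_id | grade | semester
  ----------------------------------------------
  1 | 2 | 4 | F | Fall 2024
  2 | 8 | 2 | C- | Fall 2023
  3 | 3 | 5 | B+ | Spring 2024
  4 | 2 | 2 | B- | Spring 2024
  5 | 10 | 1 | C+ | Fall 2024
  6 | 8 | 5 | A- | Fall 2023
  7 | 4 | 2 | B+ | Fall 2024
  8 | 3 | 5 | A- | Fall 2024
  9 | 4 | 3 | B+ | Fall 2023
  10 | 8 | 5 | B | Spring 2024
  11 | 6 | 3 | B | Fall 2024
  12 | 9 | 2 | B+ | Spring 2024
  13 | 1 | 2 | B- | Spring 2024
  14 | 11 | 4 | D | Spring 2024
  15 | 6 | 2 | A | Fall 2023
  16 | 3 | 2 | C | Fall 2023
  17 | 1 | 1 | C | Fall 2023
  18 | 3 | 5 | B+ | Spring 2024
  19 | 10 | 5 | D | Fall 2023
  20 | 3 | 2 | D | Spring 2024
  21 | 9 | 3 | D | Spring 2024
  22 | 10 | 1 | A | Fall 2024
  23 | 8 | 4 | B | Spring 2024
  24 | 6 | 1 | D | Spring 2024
SELECT p.name FROM courses p LEFT JOIN enrollments c ON c.course_id = p.id WHERE c.id IS NULL

Execution result:
Physics 201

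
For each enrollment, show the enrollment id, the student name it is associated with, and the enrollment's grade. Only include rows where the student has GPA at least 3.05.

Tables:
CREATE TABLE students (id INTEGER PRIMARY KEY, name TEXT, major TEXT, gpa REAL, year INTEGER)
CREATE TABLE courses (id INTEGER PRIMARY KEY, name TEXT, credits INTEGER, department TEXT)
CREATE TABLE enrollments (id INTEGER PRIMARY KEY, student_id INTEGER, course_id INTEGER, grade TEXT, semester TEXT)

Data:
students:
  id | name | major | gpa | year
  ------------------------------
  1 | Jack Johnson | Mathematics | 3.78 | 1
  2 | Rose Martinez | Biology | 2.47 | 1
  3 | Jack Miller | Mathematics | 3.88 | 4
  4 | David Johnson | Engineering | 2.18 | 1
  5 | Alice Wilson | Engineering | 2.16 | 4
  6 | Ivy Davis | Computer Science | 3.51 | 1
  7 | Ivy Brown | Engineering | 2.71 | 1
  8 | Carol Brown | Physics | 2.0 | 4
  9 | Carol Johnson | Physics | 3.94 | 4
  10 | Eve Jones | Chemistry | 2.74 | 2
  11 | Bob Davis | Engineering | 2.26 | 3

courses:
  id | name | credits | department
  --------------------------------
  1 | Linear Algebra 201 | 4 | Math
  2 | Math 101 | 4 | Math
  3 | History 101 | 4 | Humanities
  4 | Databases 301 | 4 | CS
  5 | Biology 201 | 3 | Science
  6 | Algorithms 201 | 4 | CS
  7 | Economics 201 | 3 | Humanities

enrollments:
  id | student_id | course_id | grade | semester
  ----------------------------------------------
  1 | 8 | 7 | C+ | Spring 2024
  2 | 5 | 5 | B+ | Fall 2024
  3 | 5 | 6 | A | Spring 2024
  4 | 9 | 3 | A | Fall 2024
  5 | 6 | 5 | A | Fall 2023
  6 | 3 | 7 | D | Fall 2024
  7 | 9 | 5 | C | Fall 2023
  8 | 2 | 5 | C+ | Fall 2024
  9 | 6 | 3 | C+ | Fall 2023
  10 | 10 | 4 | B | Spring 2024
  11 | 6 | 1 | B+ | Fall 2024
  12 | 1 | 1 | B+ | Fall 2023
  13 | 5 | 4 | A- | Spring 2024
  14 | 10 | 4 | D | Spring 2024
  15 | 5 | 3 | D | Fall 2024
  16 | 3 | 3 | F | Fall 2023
SELECT c.id, p.name AS student, c.grade FROM enrollments c JOIN students p ON c.student_id = p.id WHERE p.gpa >= 3.05

Execution result:
id | student | grade
4 | Carol Johnson | A
5 | Ivy Davis | A
6 | Jack Miller | D
7 | Carol Johnson | C
9 | Ivy Davis | C+
11 | Ivy Davis | B+
12 | Jack Johnson | B+
16 | Jack Miller | F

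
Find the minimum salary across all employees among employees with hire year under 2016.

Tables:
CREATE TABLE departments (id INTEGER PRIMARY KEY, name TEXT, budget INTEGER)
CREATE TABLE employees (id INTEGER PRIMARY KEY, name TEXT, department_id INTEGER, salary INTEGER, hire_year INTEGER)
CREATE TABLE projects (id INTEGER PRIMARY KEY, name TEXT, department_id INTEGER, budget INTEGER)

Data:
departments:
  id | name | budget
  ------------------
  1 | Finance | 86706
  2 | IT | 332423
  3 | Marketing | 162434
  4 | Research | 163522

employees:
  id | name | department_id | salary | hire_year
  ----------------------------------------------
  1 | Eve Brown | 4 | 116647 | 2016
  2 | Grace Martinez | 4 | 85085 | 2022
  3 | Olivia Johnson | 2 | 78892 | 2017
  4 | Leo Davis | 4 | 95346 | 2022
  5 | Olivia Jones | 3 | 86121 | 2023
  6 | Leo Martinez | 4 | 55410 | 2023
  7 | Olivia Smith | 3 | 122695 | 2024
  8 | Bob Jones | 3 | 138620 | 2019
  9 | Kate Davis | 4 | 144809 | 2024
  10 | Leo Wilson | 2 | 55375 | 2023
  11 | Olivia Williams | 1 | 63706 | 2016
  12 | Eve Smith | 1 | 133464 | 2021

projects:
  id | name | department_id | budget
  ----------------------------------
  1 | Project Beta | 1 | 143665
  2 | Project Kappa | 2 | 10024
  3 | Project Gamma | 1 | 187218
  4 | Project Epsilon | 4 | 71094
SELECT MIN(salary) FROM employees WHERE hire_year < 2016

Execution result:
NULL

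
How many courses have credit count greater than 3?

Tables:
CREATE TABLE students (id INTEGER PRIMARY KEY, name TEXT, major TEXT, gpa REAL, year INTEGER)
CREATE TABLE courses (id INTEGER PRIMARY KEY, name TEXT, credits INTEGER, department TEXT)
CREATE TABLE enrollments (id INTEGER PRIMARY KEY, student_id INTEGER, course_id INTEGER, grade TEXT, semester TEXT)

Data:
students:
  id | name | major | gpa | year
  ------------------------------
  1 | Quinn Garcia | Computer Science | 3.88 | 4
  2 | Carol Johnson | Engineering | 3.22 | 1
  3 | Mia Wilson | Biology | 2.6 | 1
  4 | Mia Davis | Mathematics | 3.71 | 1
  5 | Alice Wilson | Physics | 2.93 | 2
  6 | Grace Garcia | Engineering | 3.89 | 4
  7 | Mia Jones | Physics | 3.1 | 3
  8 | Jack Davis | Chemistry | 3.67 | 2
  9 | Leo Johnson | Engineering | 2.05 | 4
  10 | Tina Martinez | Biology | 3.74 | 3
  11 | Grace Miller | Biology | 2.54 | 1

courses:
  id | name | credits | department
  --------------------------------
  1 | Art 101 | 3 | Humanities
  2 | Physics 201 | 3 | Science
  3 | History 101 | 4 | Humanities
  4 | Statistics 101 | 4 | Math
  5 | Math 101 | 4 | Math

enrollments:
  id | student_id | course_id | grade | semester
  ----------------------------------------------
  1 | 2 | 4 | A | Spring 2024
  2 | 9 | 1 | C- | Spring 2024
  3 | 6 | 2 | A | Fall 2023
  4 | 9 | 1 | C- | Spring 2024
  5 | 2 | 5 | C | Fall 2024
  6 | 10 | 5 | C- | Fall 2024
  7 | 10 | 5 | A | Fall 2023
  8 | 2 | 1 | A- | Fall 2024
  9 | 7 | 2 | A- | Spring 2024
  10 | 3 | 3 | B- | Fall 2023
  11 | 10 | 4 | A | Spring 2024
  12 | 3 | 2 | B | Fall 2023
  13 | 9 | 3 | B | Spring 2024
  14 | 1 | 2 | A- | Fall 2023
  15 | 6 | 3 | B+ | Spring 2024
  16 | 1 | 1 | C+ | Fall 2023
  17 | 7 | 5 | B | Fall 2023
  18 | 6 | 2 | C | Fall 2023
SELECT COUNT(*) FROM courses WHERE credits > 3

Execution result:
3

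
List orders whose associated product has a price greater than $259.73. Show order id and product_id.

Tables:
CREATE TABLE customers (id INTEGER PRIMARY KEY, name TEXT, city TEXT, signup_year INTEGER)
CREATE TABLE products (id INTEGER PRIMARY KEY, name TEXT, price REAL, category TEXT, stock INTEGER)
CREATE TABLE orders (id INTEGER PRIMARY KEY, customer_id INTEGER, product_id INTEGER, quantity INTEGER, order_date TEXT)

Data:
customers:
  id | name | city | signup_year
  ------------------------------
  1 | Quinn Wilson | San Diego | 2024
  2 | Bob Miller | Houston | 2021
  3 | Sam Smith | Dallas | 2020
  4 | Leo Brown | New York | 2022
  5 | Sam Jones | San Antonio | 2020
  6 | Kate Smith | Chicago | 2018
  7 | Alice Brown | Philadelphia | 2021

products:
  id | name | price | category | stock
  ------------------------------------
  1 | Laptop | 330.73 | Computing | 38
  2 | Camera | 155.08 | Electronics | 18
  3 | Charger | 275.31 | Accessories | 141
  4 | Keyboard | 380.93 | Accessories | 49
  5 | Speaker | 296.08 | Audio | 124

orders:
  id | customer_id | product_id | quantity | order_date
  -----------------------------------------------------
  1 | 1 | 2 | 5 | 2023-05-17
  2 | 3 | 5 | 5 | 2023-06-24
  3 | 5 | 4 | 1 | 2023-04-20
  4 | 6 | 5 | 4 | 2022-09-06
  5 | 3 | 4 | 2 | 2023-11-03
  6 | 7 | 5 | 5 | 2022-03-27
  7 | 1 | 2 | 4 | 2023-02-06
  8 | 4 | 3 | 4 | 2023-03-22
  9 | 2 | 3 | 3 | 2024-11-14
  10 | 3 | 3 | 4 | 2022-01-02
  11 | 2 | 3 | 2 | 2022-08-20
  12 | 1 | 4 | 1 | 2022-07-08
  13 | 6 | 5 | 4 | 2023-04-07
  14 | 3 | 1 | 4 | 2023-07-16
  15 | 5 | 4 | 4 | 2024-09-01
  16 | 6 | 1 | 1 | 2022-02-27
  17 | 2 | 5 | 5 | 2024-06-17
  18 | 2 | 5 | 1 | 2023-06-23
SELECT id, product_id FROM orders WHERE product_id IN (SELECT id FROM products WHERE price > 259.73)

Execution result:
id | product_id
2 | 5
3 | 4
4 | 5
5 | 4
6 | 5
8 | 3
9 | 3
10 | 3
11 | 3
12 | 4
13 | 5
14 | 1
15 | 4
16 | 1
17 | 5
18 | 5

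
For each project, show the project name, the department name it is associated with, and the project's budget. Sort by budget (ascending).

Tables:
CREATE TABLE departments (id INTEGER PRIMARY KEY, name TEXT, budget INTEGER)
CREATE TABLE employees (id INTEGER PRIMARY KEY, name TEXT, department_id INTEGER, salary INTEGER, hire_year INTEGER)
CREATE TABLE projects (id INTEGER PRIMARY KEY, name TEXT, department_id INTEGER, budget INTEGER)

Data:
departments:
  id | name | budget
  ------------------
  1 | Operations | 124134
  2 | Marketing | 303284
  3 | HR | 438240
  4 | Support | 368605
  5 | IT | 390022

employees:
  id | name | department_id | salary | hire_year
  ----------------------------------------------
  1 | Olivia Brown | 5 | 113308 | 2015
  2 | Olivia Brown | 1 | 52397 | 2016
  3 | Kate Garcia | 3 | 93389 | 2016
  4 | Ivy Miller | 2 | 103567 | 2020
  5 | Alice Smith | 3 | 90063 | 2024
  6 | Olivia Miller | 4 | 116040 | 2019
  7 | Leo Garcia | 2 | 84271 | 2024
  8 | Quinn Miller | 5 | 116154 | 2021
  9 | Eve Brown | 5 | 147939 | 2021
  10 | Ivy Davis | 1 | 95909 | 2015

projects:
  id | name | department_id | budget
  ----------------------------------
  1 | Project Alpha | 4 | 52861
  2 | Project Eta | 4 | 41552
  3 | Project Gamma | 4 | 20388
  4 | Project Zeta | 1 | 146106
SELECT c.name, p.name AS department, c.budget FROM projects c JOIN departments p ON c.department_id = p.id ORDER BY c.budget ASC

Execution result:
name | department | budget
Project Gamma | Support | 20388
Project Eta | Support | 41552
Project Alpha | Support | 52861
Project Zeta | Operations | 146106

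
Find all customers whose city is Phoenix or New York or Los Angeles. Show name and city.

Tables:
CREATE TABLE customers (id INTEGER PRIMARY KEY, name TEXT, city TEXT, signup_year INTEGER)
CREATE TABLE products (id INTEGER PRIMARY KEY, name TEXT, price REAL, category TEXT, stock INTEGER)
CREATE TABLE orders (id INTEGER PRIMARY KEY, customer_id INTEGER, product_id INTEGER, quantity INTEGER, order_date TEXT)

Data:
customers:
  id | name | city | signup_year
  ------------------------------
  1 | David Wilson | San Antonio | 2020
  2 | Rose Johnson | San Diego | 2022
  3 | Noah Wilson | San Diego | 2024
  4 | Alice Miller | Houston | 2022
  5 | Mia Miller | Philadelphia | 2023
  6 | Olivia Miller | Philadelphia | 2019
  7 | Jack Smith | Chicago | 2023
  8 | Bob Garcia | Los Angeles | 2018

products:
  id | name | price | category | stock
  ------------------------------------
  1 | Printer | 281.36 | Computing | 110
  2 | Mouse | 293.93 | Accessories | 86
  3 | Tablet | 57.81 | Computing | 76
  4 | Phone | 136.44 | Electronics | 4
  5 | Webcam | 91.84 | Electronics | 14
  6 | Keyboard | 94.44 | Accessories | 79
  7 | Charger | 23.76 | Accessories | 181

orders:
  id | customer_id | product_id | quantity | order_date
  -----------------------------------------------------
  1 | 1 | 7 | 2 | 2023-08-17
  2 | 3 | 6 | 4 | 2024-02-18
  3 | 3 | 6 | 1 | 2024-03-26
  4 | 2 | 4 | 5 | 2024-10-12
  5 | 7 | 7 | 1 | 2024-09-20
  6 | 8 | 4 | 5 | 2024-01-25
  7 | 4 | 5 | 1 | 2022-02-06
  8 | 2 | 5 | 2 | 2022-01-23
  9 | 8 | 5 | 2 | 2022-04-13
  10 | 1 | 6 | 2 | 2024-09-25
SELECT name, city FROM customers WHERE city IN ('Phoenix', 'New York', 'Los Angeles')

Execution result:
name | city
Bob Garcia | Los Angeles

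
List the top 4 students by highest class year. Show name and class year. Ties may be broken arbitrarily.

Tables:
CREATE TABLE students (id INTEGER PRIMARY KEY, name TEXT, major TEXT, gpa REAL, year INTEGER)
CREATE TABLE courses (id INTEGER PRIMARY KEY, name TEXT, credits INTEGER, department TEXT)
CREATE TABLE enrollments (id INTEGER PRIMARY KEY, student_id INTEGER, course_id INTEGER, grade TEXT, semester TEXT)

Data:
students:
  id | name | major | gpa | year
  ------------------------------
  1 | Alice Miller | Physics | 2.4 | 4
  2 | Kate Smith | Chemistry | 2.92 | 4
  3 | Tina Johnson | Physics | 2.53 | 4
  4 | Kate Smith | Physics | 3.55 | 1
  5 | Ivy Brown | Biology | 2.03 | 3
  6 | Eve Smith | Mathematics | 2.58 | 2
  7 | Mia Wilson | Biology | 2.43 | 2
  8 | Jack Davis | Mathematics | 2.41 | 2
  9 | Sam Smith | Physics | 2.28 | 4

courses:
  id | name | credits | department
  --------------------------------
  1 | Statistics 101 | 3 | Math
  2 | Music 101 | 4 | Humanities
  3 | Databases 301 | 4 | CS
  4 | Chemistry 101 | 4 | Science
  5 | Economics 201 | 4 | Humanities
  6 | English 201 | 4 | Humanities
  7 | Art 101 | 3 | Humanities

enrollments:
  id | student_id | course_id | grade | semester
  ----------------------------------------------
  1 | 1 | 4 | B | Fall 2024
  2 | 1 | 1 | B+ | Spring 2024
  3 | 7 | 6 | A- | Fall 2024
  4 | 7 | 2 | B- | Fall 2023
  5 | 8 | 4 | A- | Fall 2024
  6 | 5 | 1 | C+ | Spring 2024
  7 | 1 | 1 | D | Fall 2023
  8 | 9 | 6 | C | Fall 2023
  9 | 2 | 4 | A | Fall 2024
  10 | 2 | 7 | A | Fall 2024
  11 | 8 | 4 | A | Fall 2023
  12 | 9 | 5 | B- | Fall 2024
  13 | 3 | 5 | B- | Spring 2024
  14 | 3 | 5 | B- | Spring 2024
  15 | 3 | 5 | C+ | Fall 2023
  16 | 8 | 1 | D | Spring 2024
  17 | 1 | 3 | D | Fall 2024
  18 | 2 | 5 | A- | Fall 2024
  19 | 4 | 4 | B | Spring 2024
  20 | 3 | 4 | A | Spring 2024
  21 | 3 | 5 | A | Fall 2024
SELECT name, year FROM students ORDER BY year DESC LIMIT 4

Execution result:
name | year
Alice Miller | 4
Kate Smith | 4
Tina Johnson | 4
Sam Smith | 4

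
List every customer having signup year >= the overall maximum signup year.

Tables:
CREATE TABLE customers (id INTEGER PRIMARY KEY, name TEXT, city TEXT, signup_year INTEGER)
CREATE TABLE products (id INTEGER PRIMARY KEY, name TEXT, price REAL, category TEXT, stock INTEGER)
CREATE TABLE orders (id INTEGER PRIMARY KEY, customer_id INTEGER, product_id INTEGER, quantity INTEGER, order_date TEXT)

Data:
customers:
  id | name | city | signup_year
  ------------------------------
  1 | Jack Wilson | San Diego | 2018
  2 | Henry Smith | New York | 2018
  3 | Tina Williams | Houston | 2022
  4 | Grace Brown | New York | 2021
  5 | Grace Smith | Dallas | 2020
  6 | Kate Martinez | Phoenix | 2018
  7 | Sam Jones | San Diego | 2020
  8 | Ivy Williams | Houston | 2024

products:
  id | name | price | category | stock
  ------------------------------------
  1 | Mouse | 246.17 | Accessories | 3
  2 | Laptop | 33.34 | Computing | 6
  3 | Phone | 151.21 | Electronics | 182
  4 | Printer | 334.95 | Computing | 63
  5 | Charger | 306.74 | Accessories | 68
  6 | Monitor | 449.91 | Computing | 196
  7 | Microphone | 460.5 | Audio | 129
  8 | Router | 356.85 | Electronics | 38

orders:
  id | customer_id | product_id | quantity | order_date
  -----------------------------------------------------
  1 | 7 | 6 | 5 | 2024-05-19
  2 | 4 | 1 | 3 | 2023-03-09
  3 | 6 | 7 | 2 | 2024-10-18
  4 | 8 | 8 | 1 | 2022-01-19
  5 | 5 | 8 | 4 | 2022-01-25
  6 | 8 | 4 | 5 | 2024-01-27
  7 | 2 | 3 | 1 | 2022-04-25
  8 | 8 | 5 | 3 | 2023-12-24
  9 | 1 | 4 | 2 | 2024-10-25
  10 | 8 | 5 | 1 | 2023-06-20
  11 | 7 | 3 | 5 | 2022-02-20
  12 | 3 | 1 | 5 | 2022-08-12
SELECT name, signup_year FROM customers WHERE signup_year >= (SELECT MAX(signup_year) FROM customers)

Execution result:
name | signup_year
Ivy Williams | 2024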